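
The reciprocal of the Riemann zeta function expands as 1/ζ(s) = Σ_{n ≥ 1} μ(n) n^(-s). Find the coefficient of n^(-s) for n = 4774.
μ(4774) = 1

Factor n = 4774 = 2 · 7 · 11 · 31. μ(n) = 0 if any exponent ≥ 2 (not squarefree); otherwise μ(n) = (−1)^{ω(n)} where ω(n) is the number of distinct prime factors. Applying: μ(4774) = 1.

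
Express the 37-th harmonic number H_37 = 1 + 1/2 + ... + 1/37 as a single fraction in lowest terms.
H_37 = 2040798836801833/485721041551200

Direct summation: H_37 = 1 + 1/2 + ... + 1/37. The least common denominator is lcm(1, ..., 37) = 5342931457063200; over this denominator the numerator is 5342931457063200 + 2671465728531600 + 1780977152354400 + 1335732864265800 + 1068586291412640 + 890488576177200 + 763275922437600 + 667866432132900 + 593659050784800 + 534293145706320 + 485721041551200 + 445244288088600 + 410994727466400 + 381637961218800 + 356195430470880 + 333933216066450 + 314290085709600 + 296829525392400 + 281206918792800 + 267146572853160 + 254425307479200 + 242860520775600 + 232301367698400 + 222622144044300 + 213717258282528 + 205497363733200 + 197886350261600 + 190818980609400 + 184239015760800 + 178097715235440 + 172352627647200 + 166966608033225 + 161907013850400 + 157145042854800 + 152655184487520 + 148414762696200 + 144403552893600 = 22448787204820163, so H_37 = 22448787204820163/5342931457063200; reducing by gcd(22448787204820163, 5342931457063200) = 11 gives 2040798836801833/485721041551200 ≈ 4.20159. (The PNT-adjacent estimate ln(37) + γ ≈ 4.18813 matches within O(1/n).)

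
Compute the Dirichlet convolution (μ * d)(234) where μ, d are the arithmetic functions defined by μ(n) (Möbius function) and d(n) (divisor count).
(μ * d)(234) = 1

Divisors of 234: [1, 2, 3, 6, 9, 13, 18, 26, 39, 78, 117, 234]. For each d | 234:
  d = 1: μ(1) · d(234/1) = 1 · 12 = 12
  d = 2: μ(2) · d(234/2) = -1 · 6 = -6
  d = 3: μ(3) · d(234/3) = -1 · 8 = -8
  d = 6: μ(6) · d(234/6) = 1 · 4 = 4
  d = 9: μ(9) · d(234/9) = 0 · 4 = 0
  d = 13: μ(13) · d(234/13) = -1 · 6 = -6
  d = 18: μ(18) · d(234/18) = 0 · 2 = 0
  d = 26: μ(26) · d(234/26) = 1 · 3 = 3
  d = 39: μ(39) · d(234/39) = 1 · 4 = 4
  d = 78: μ(78) · d(234/78) = -1 · 2 = -2
  d = 117: μ(117) · d(234/117) = 0 · 2 = 0
  d = 234: μ(234) · d(234/234) = 0 · 1 = 0
Summing: (μ * d)(234) = 12 + -6 + -8 + 4 + 0 + -6 + 0 + 3 + 4 + -2 + 0 + 0 = 1.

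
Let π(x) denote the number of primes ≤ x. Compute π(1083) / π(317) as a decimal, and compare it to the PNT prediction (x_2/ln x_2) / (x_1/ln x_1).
π(1083)/π(317) = 180/66 ≈ 2.7273;  PNT prediction ≈ 2.8157.

π(317) = 66 and π(1083) = 180, so π(1083)/π(317) ≈ 2.7273. The PNT-predicted ratio is (1083/ln(1083)) / (317/ln(317)) ≈ 2.8157. The two agree to within a few percent, as expected.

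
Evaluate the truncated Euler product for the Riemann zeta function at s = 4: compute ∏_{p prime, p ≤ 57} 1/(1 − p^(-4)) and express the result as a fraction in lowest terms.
∏ = 750937919501355467062347671738968589096863062629/693820677147413996973765862820413440000000000000

The primes p ≤ 57 are [2, 3, 5, 7, 11, 13, 17, 19, 23, 29, 31, 37, 41, 43, 47, 53]. For each prime, (1 − 1/p^4)^(-1) = p^4 / (p^4 − 1). The product is (1 − 1/2^4)^(-1), (1 − 1/3^4)^(-1), (1 − 1/5^4)^(-1), (1 − 1/7^4)^(-1), (1 − 1/11^4)^(-1), (1 − 1/13^4)^(-1), (1 − 1/17^4)^(-1), (1 − 1/19^4)^(-1), (1 − 1/23^4)^(-1), (1 − 1/29^4)^(-1), (1 − 1/31^4)^(-1), (1 − 1/37^4)^(-1), (1 − 1/41^4)^(-1), (1 − 1/43^4)^(-1), (1 − 1/47^4)^(-1), (1 − 1/53^4)^(-1) = ∏ p^4 / (p^4 − 1) = 750937919501355467062347671738968589096863062629/693820677147413996973765862820413440000000000000.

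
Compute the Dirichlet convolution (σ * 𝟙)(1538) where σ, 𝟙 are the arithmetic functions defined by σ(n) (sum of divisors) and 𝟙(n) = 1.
(σ * 𝟙)(1538) = 3084

Divisors of 1538: [1, 2, 769, 1538]. For each d | 1538:
  d = 1: σ(1) · 𝟙(1538/1) = 1 · 1 = 1
  d = 2: σ(2) · 𝟙(1538/2) = 3 · 1 = 3
  d = 769: σ(769) · 𝟙(1538/769) = 770 · 1 = 770
  d = 1538: σ(1538) · 𝟙(1538/1538) = 2310 · 1 = 2310
Summing: (σ * 𝟙)(1538) = 1 + 3 + 770 + 2310 = 3084.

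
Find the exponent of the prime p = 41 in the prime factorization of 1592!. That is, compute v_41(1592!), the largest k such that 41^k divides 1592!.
v_41(1592!) = 38

Legendre's formula: v_p(n!) = Σ_{k ≥ 1} ⌊n / p^k⌋. For p = 41, n = 1592, the terms are:
  ⌊1592/41^1⌋ = ⌊1592/41⌋ = 38
(the next term ⌊1592/41^2⌋ = 0, terminating the sum). Summing: v_41(1592!) = 38 = 38.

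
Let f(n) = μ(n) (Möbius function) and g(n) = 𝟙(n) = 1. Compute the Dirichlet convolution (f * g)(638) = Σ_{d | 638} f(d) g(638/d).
(μ * 𝟙)(638) = 0

Divisors of 638: [1, 2, 11, 22, 29, 58, 319, 638]. For each d | 638:
  d = 1: μ(1) · 𝟙(638/1) = 1 · 1 = 1
  d = 2: μ(2) · 𝟙(638/2) = -1 · 1 = -1
  d = 11: μ(11) · 𝟙(638/11) = -1 · 1 = -1
  d = 22: μ(22) · 𝟙(638/22) = 1 · 1 = 1
  d = 29: μ(29) · 𝟙(638/29) = -1 · 1 = -1
  d = 58: μ(58) · 𝟙(638/58) = 1 · 1 = 1
  d = 319: μ(319) · 𝟙(638/319) = 1 · 1 = 1
  d = 638: μ(638) · 𝟙(638/638) = -1 · 1 = -1
Summing: (μ * 𝟙)(638) = 1 + -1 + -1 + 1 + -1 + 1 + 1 + -1 = 0.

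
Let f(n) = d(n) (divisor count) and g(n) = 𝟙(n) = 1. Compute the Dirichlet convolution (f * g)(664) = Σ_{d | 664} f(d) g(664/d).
(d * 𝟙)(664) = 30

Divisors of 664: [1, 2, 4, 8, 83, 166, 332, 664]. For each d | 664:
  d = 1: d(1) · 𝟙(664/1) = 1 · 1 = 1
  d = 2: d(2) · 𝟙(664/2) = 2 · 1 = 2
  d = 4: d(4) · 𝟙(664/4) = 3 · 1 = 3
  d = 8: d(8) · 𝟙(664/8) = 4 · 1 = 4
  d = 83: d(83) · 𝟙(664/83) = 2 · 1 = 2
  d = 166: d(166) · 𝟙(664/166) = 4 · 1 = 4
  d = 332: d(332) · 𝟙(664/332) = 6 · 1 = 6
  d = 664: d(664) · 𝟙(664/664) = 8 · 1 = 8
Summing: (d * 𝟙)(664) = 1 + 2 + 3 + 4 + 2 + 4 + 6 + 8 = 30.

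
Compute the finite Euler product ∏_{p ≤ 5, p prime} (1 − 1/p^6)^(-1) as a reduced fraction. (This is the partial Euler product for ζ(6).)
∏ = 140625/138229

The primes p ≤ 5 are [2, 3, 5]. For each prime, (1 − 1/p^6)^(-1) = p^6 / (p^6 − 1). The product is (1 − 1/2^6)^(-1), (1 − 1/3^6)^(-1), (1 − 1/5^6)^(-1) = ∏ p^6 / (p^6 − 1) = 140625/138229.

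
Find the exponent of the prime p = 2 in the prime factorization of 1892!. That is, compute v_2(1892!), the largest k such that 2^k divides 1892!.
v_2(1892!) = 1886

Legendre's formula: v_p(n!) = Σ_{k ≥ 1} ⌊n / p^k⌋. For p = 2, n = 1892, the terms are:
  ⌊1892/2^1⌋ = ⌊1892/2⌋ = 946
  ⌊1892/2^2⌋ = ⌊1892/4⌋ = 473
  ⌊1892/2^3⌋ = ⌊1892/8⌋ = 236
  ⌊1892/2^4⌋ = ⌊1892/16⌋ = 118
  ⌊1892/2^5⌋ = ⌊1892/32⌋ = 59
  ⌊1892/2^6⌋ = ⌊1892/64⌋ = 29
  ⌊1892/2^7⌋ = ⌊1892/128⌋ = 14
  ⌊1892/2^8⌋ = ⌊1892/256⌋ = 7
  ⌊1892/2^9⌋ = ⌊1892/512⌋ = 3
  ⌊1892/2^10⌋ = ⌊1892/1024⌋ = 1
(the next term ⌊1892/2^11⌋ = 0, terminating the sum). Summing: v_2(1892!) = 946 + 473 + 236 + 118 + 59 + 29 + 14 + 7 + 3 + 1 = 1886.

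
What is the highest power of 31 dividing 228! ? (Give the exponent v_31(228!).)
v_31(228!) = 7

Legendre's formula: v_p(n!) = Σ_{k ≥ 1} ⌊n / p^k⌋. For p = 31, n = 228, the terms are:
  ⌊228/31^1⌋ = ⌊228/31⌋ = 7
(the next term ⌊228/31^2⌋ = 0, terminating the sum). Summing: v_31(228!) = 7 = 7.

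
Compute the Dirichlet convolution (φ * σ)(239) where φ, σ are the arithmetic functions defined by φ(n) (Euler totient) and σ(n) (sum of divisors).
(φ * σ)(239) = 478

Divisors of 239: [1, 239]. For each d | 239:
  d = 1: φ(1) · σ(239/1) = 1 · 240 = 240
  d = 239: φ(239) · σ(239/239) = 238 · 1 = 238
Summing: (φ * σ)(239) = 240 + 238 = 478.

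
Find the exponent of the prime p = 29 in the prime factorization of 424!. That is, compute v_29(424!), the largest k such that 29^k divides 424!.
v_29(424!) = 14

Legendre's formula: v_p(n!) = Σ_{k ≥ 1} ⌊n / p^k⌋. For p = 29, n = 424, the terms are:
  ⌊424/29^1⌋ = ⌊424/29⌋ = 14
(the next term ⌊424/29^2⌋ = 0, terminating the sum). Summing: v_29(424!) = 14 = 14.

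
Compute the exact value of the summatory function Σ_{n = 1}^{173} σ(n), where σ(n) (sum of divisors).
Σ_{n ≤ 173} σ(n) = 24604

Compute σ(n) for each 1 ≤ n ≤ 173: σ(1) = 1, σ(2) = 3, σ(3) = 4, σ(4) = 7, σ(5) = 6, σ(6) = 12, σ(7) = 8, σ(8) = 15, σ(9) = 13, σ(10) = 18, σ(11) = 12, σ(12) = 28, σ(13) = 14, σ(14) = 24, σ(15) = 24, σ(16) = 31, σ(17) = 18, σ(18) = 39, σ(19) = 20, σ(20) = 42, σ(21) = 32, σ(22) = 36, σ(23) = 24, σ(24) = 60, σ(25) = 31, σ(26) = 42, σ(27) = 40, σ(28) = 56, σ(29) = 30, σ(30) = 72, σ(31) = 32, σ(32) = 63, σ(33) = 48, σ(34) = 54, σ(35) = 48, σ(36) = 91, σ(37) = 38, σ(38) = 60, σ(39) = 56, σ(40) = 90, σ(41) = 42, σ(42) = 96, σ(43) = 44, σ(44) = 84, σ(45) = 78, σ(46) = 72, σ(47) = 48, σ(48) = 124, σ(49) = 57, σ(50) = 93, σ(51) = 72, σ(52) = 98, σ(53) = 54, σ(54) = 120, σ(55) = 72, σ(56) = 120, σ(57) = 80, σ(58) = 90, σ(59) = 60, σ(60) = 168, σ(61) = 62, σ(62) = 96, σ(63) = 104, σ(64) = 127, σ(65) = 84, σ(66) = 144, σ(67) = 68, σ(68) = 126, σ(69) = 96, σ(70) = 144, σ(71) = 72, σ(72) = 195, σ(73) = 74, σ(74) = 114, σ(75) = 124, σ(76) = 140, σ(77) = 96, σ(78) = 168, σ(79) = 80, σ(80) = 186, σ(81) = 121, σ(82) = 126, σ(83) = 84, σ(84) = 224, σ(85) = 108, σ(86) = 132, σ(87) = 120, σ(88) = 180, σ(89) = 90, σ(90) = 234, σ(91) = 112, σ(92) = 168, σ(93) = 128, σ(94) = 144, σ(95) = 120, σ(96) = 252, σ(97) = 98, σ(98) = 171, σ(99) = 156, σ(100) = 217, σ(101) = 102, σ(102) = 216, σ(103) = 104, σ(104) = 210, σ(105) = 192, σ(106) = 162, σ(107) = 108, σ(108) = 280, σ(109) = 110, σ(110) = 216, σ(111) = 152, σ(112) = 248, σ(113) = 114, σ(114) = 240, σ(115) = 144, σ(116) = 210, σ(117) = 182, σ(118) = 180, σ(119) = 144, σ(120) = 360, σ(121) = 133, σ(122) = 186, σ(123) = 168, σ(124) = 224, σ(125) = 156, σ(126) = 312, σ(127) = 128, σ(128) = 255, σ(129) = 176, σ(130) = 252, σ(131) = 132, σ(132) = 336, σ(133) = 160, σ(134) = 204, σ(135) = 240, σ(136) = 270, σ(137) = 138, σ(138) = 288, σ(139) = 140, σ(140) = 336, σ(141) = 192, σ(142) = 216, σ(143) = 168, σ(144) = 403, σ(145) = 180, σ(146) = 222, σ(147) = 228, σ(148) = 266, σ(149) = 150, σ(150) = 372, σ(151) = 152, σ(152) = 300, σ(153) = 234, σ(154) = 288, σ(155) = 192, σ(156) = 392, σ(157) = 158, σ(158) = 240, σ(159) = 216, σ(160) = 378, σ(161) = 192, σ(162) = 363, σ(163) = 164, σ(164) = 294, σ(165) = 288, σ(166) = 252, σ(167) = 168, σ(168) = 480, σ(169) = 183, σ(170) = 324, σ(171) = 260, σ(172) = 308, σ(173) = 174. Summing all 173 values: 24604. (Average order: Σ_{n ≤ x} σ(n) ~ (π²/12) x². For x = 173, (π²/12)·173² ≈ 24615.62.)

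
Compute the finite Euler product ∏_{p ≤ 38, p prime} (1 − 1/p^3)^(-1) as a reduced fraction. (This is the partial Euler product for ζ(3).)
∏ = 10604865228312139577609245/8822952261265821355966464

The primes p ≤ 38 are [2, 3, 5, 7, 11, 13, 17, 19, 23, 29, 31, 37]. For each prime, (1 − 1/p^3)^(-1) = p^3 / (p^3 − 1). The product is (1 − 1/2^3)^(-1), (1 − 1/3^3)^(-1), (1 − 1/5^3)^(-1), (1 − 1/7^3)^(-1), (1 − 1/11^3)^(-1), (1 − 1/13^3)^(-1), (1 − 1/17^3)^(-1), (1 − 1/19^3)^(-1), (1 − 1/23^3)^(-1), (1 − 1/29^3)^(-1), (1 − 1/31^3)^(-1), (1 − 1/37^3)^(-1) = ∏ p^3 / (p^3 − 1) = 10604865228312139577609245/8822952261265821355966464.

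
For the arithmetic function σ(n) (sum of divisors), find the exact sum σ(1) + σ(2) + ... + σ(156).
Σ_{n ≤ 156} σ(n) = 20162

Compute σ(n) for each 1 ≤ n ≤ 156: σ(1) = 1, σ(2) = 3, σ(3) = 4, σ(4) = 7, σ(5) = 6, σ(6) = 12, σ(7) = 8, σ(8) = 15, σ(9) = 13, σ(10) = 18, σ(11) = 12, σ(12) = 28, σ(13) = 14, σ(14) = 24, σ(15) = 24, σ(16) = 31, σ(17) = 18, σ(18) = 39, σ(19) = 20, σ(20) = 42, σ(21) = 32, σ(22) = 36, σ(23) = 24, σ(24) = 60, σ(25) = 31, σ(26) = 42, σ(27) = 40, σ(28) = 56, σ(29) = 30, σ(30) = 72, σ(31) = 32, σ(32) = 63, σ(33) = 48, σ(34) = 54, σ(35) = 48, σ(36) = 91, σ(37) = 38, σ(38) = 60, σ(39) = 56, σ(40) = 90, σ(41) = 42, σ(42) = 96, σ(43) = 44, σ(44) = 84, σ(45) = 78, σ(46) = 72, σ(47) = 48, σ(48) = 124, σ(49) = 57, σ(50) = 93, σ(51) = 72, σ(52) = 98, σ(53) = 54, σ(54) = 120, σ(55) = 72, σ(56) = 120, σ(57) = 80, σ(58) = 90, σ(59) = 60, σ(60) = 168, σ(61) = 62, σ(62) = 96, σ(63) = 104, σ(64) = 127, σ(65) = 84, σ(66) = 144, σ(67) = 68, σ(68) = 126, σ(69) = 96, σ(70) = 144, σ(71) = 72, σ(72) = 195, σ(73) = 74, σ(74) = 114, σ(75) = 124, σ(76) = 140, σ(77) = 96, σ(78) = 168, σ(79) = 80, σ(80) = 186, σ(81) = 121, σ(82) = 126, σ(83) = 84, σ(84) = 224, σ(85) = 108, σ(86) = 132, σ(87) = 120, σ(88) = 180, σ(89) = 90, σ(90) = 234, σ(91) = 112, σ(92) = 168, σ(93) = 128, σ(94) = 144, σ(95) = 120, σ(96) = 252, σ(97) = 98, σ(98) = 171, σ(99) = 156, σ(100) = 217, σ(101) = 102, σ(102) = 216, σ(103) = 104, σ(104) = 210, σ(105) = 192, σ(106) = 162, σ(107) = 108, σ(108) = 280, σ(109) = 110, σ(110) = 216, σ(111) = 152, σ(112) = 248, σ(113) = 114, σ(114) = 240, σ(115) = 144, σ(116) = 210, σ(117) = 182, σ(118) = 180, σ(119) = 144, σ(120) = 360, σ(121) = 133, σ(122) = 186, σ(123) = 168, σ(124) = 224, σ(125) = 156, σ(126) = 312, σ(127) = 128, σ(128) = 255, σ(129) = 176, σ(130) = 252, σ(131) = 132, σ(132) = 336, σ(133) = 160, σ(134) = 204, σ(135) = 240, σ(136) = 270, σ(137) = 138, σ(138) = 288, σ(139) = 140, σ(140) = 336, σ(141) = 192, σ(142) = 216, σ(143) = 168, σ(144) = 403, σ(145) = 180, σ(146) = 222, σ(147) = 228, σ(148) = 266, σ(149) = 150, σ(150) = 372, σ(151) = 152, σ(152) = 300, σ(153) = 234, σ(154) = 288, σ(155) = 192, σ(156) = 392. Summing all 156 values: 20162. (Average order: Σ_{n ≤ x} σ(n) ~ (π²/12) x². For x = 156, (π²/12)·156² ≈ 20015.56.)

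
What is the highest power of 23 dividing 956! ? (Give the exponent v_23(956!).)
v_23(956!) = 42

Legendre's formula: v_p(n!) = Σ_{k ≥ 1} ⌊n / p^k⌋. For p = 23, n = 956, the terms are:
  ⌊956/23^1⌋ = ⌊956/23⌋ = 41
  ⌊956/23^2⌋ = ⌊956/529⌋ = 1
(the next term ⌊956/23^3⌋ = 0, terminating the sum). Summing: v_23(956!) = 41 + 1 = 42.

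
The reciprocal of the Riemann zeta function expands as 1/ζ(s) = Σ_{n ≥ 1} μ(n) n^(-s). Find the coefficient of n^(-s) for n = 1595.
μ(1595) = -1

Factor n = 1595 = 5 · 11 · 29. μ(n) = 0 if any exponent ≥ 2 (not squarefree); otherwise μ(n) = (−1)^{ω(n)} where ω(n) is the number of distinct prime factors. Applying: μ(1595) = -1.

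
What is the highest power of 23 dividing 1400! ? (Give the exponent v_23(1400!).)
v_23(1400!) = 62

Legendre's formula: v_p(n!) = Σ_{k ≥ 1} ⌊n / p^k⌋. For p = 23, n = 1400, the terms are:
  ⌊1400/23^1⌋ = ⌊1400/23⌋ = 60
  ⌊1400/23^2⌋ = ⌊1400/529⌋ = 2
(the next term ⌊1400/23^3⌋ = 0, terminating the sum). Summing: v_23(1400!) = 60 + 2 = 62.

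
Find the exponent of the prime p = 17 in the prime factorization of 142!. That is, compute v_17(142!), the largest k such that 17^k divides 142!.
v_17(142!) = 8

Legendre's formula: v_p(n!) = Σ_{k ≥ 1} ⌊n / p^k⌋. For p = 17, n = 142, the terms are:
  ⌊142/17^1⌋ = ⌊142/17⌋ = 8
(the next term ⌊142/17^2⌋ = 0, terminating the sum). Summing: v_17(142!) = 8 = 8.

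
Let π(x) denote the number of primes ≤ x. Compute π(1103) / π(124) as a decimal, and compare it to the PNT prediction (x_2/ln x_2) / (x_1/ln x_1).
π(1103)/π(124) = 185/30 ≈ 6.1667;  PNT prediction ≈ 6.1203.

π(124) = 30 and π(1103) = 185, so π(1103)/π(124) ≈ 6.1667. The PNT-predicted ratio is (1103/ln(1103)) / (124/ln(124)) ≈ 6.1203. The two agree to within a few percent, as expected.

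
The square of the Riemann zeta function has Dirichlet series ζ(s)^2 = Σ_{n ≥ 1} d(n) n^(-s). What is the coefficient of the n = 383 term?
d(383) = 2

ζ(s)^2 = (Σ 1/m^s)(Σ 1/k^s). The coefficient of 1/n^s in the product is the number of ordered pairs (m, k) with mk = n, which equals d(n). For n = 383, divisors are [1, 383], so d(383) = 2.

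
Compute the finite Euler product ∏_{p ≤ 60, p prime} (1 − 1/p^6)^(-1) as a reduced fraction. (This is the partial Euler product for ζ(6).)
∏ = 4770739572296379656394863241102356173984421633090039451960419477648624277653925987495283/4689410829889825408368231882153932262030763270859585875623809572192922480840433054253056

The primes p ≤ 60 are [2, 3, 5, 7, 11, 13, 17, 19, 23, 29, 31, 37, 41, 43, 47, 53, 59]. For each prime, (1 − 1/p^6)^(-1) = p^6 / (p^6 − 1). The product is (1 − 1/2^6)^(-1), (1 − 1/3^6)^(-1), (1 − 1/5^6)^(-1), (1 − 1/7^6)^(-1), (1 − 1/11^6)^(-1), (1 − 1/13^6)^(-1), (1 − 1/17^6)^(-1), (1 − 1/19^6)^(-1), (1 − 1/23^6)^(-1), (1 − 1/29^6)^(-1), (1 − 1/31^6)^(-1), (1 − 1/37^6)^(-1), (1 − 1/41^6)^(-1), (1 − 1/43^6)^(-1), (1 − 1/47^6)^(-1), (1 − 1/53^6)^(-1), (1 − 1/59^6)^(-1) = ∏ p^6 / (p^6 − 1) = 4770739572296379656394863241102356173984421633090039451960419477648624277653925987495283/4689410829889825408368231882153932262030763270859585875623809572192922480840433054253056.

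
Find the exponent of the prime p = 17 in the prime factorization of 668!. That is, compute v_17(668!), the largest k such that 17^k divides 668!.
v_17(668!) = 41

Legendre's formula: v_p(n!) = Σ_{k ≥ 1} ⌊n / p^k⌋. For p = 17, n = 668, the terms are:
  ⌊668/17^1⌋ = ⌊668/17⌋ = 39
  ⌊668/17^2⌋ = ⌊668/289⌋ = 2
(the next term ⌊668/17^3⌋ = 0, terminating the sum). Summing: v_17(668!) = 39 + 2 = 41.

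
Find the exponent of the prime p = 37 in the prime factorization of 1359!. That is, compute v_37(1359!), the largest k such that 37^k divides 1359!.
v_37(1359!) = 36

Legendre's formula: v_p(n!) = Σ_{k ≥ 1} ⌊n / p^k⌋. For p = 37, n = 1359, the terms are:
  ⌊1359/37^1⌋ = ⌊1359/37⌋ = 36
(the next term ⌊1359/37^2⌋ = 0, terminating the sum). Summing: v_37(1359!) = 36 = 36.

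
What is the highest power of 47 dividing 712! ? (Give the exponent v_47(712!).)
v_47(712!) = 15

Legendre's formula: v_p(n!) = Σ_{k ≥ 1} ⌊n / p^k⌋. For p = 47, n = 712, the terms are:
  ⌊712/47^1⌋ = ⌊712/47⌋ = 15
(the next term ⌊712/47^2⌋ = 0, terminating the sum). Summing: v_47(712!) = 15 = 15.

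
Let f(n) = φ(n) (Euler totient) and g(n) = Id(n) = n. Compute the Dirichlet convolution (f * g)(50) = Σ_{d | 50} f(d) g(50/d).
(φ * Id)(50) = 195

Divisors of 50: [1, 2, 5, 10, 25, 50]. For each d | 50:
  d = 1: φ(1) · Id(50/1) = 1 · 50 = 50
  d = 2: φ(2) · Id(50/2) = 1 · 25 = 25
  d = 5: φ(5) · Id(50/5) = 4 · 10 = 40
  d = 10: φ(10) · Id(50/10) = 4 · 5 = 20
  d = 25: φ(25) · Id(50/25) = 20 · 2 = 40
  d = 50: φ(50) · Id(50/50) = 20 · 1 = 20
Summing: (φ * Id)(50) = 50 + 25 + 40 + 20 + 40 + 20 = 195.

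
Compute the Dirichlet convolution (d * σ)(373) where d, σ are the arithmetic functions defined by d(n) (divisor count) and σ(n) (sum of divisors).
(d * σ)(373) = 376

Divisors of 373: [1, 373]. For each d | 373:
  d = 1: d(1) · σ(373/1) = 1 · 374 = 374
  d = 373: d(373) · σ(373/373) = 2 · 1 = 2
Summing: (d * σ)(373) = 374 + 2 = 376.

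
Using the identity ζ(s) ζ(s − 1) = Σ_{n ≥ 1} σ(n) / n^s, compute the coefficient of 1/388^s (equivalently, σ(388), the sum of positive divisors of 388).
σ(388) = 686

In the product (Σ m^0/m^s)(Σ k / k^s) = Σ (Σ_{d | n} d) / n^s, the coefficient of 1/n^s is σ(n) = Σ_{d | n} d. For n = 388, divisors are [1, 2, 4, 97, 194, 388]; summing: σ(388) = 686.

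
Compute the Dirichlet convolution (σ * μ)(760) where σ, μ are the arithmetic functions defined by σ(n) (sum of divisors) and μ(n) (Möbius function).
(σ * μ)(760) = 760

Divisors of 760: [1, 2, 4, 5, 8, 10, 19, 20, 38, 40, 76, 95, 152, 190, 380, 760]. For each d | 760:
  d = 1: σ(1) · μ(760/1) = 1 · 0 = 0
  d = 2: σ(2) · μ(760/2) = 3 · 0 = 0
  d = 4: σ(4) · μ(760/4) = 7 · -1 = -7
  d = 5: σ(5) · μ(760/5) = 6 · 0 = 0
  d = 8: σ(8) · μ(760/8) = 15 · 1 = 15
  d = 10: σ(10) · μ(760/10) = 18 · 0 = 0
  d = 19: σ(19) · μ(760/19) = 20 · 0 = 0
  d = 20: σ(20) · μ(760/20) = 42 · 1 = 42
  d = 38: σ(38) · μ(760/38) = 60 · 0 = 0
  d = 40: σ(40) · μ(760/40) = 90 · -1 = -90
  d = 76: σ(76) · μ(760/76) = 140 · 1 = 140
  d = 95: σ(95) · μ(760/95) = 120 · 0 = 0
  d = 152: σ(152) · μ(760/152) = 300 · -1 = -300
  d = 190: σ(190) · μ(760/190) = 360 · 0 = 0
  d = 380: σ(380) · μ(760/380) = 840 · -1 = -840
  d = 760: σ(760) · μ(760/760) = 1800 · 1 = 1800
Summing: (σ * μ)(760) = 0 + 0 + -7 + 0 + 15 + 0 + 0 + 42 + 0 + -90 + 140 + 0 + -300 + 0 + -840 + 1800 = 760.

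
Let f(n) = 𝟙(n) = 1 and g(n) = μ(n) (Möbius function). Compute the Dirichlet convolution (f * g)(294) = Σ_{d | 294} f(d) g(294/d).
(𝟙 * μ)(294) = 0

Divisors of 294: [1, 2, 3, 6, 7, 14, 21, 42, 49, 98, 147, 294]. For each d | 294:
  d = 1: 𝟙(1) · μ(294/1) = 1 · 0 = 0
  d = 2: 𝟙(2) · μ(294/2) = 1 · 0 = 0
  d = 3: 𝟙(3) · μ(294/3) = 1 · 0 = 0
  d = 6: 𝟙(6) · μ(294/6) = 1 · 0 = 0
  d = 7: 𝟙(7) · μ(294/7) = 1 · -1 = -1
  d = 14: 𝟙(14) · μ(294/14) = 1 · 1 = 1
  d = 21: 𝟙(21) · μ(294/21) = 1 · 1 = 1
  d = 42: 𝟙(42) · μ(294/42) = 1 · -1 = -1
  d = 49: 𝟙(49) · μ(294/49) = 1 · 1 = 1
  d = 98: 𝟙(98) · μ(294/98) = 1 · -1 = -1
  d = 147: 𝟙(147) · μ(294/147) = 1 · -1 = -1
  d = 294: 𝟙(294) · μ(294/294) = 1 · 1 = 1
Summing: (𝟙 * μ)(294) = 0 + 0 + 0 + 0 + -1 + 1 + 1 + -1 + 1 + -1 + -1 + 1 = 0.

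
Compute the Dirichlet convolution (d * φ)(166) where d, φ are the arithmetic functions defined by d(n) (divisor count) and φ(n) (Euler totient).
(d * φ)(166) = 252

Divisors of 166: [1, 2, 83, 166]. For each d | 166:
  d = 1: d(1) · φ(166/1) = 1 · 82 = 82
  d = 2: d(2) · φ(166/2) = 2 · 82 = 164
  d = 83: d(83) · φ(166/83) = 2 · 1 = 2
  d = 166: d(166) · φ(166/166) = 4 · 1 = 4
Summing: (d * φ)(166) = 82 + 164 + 2 + 4 = 252.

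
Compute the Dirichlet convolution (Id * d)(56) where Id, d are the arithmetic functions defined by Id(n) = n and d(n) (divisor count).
(Id * d)(56) = 234

Divisors of 56: [1, 2, 4, 7, 8, 14, 28, 56]. For each d | 56:
  d = 1: Id(1) · d(56/1) = 1 · 8 = 8
  d = 2: Id(2) · d(56/2) = 2 · 6 = 12
  d = 4: Id(4) · d(56/4) = 4 · 4 = 16
  d = 7: Id(7) · d(56/7) = 7 · 4 = 28
  d = 8: Id(8) · d(56/8) = 8 · 2 = 16
  d = 14: Id(14) · d(56/14) = 14 · 3 = 42
  d = 28: Id(28) · d(56/28) = 28 · 2 = 56
  d = 56: Id(56) · d(56/56) = 56 · 1 = 56
Summing: (Id * d)(56) = 8 + 12 + 16 + 28 + 16 + 42 + 56 + 56 = 234.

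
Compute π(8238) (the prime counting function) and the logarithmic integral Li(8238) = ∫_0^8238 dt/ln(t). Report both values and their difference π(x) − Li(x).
π(8238) = 1034;  Li(8238) ≈ 1052.86;  π(x) − Li(x) ≈ -18.86.

Direct count of primes ≤ 8238 gives π(8238) = 1034. Numerical evaluation of the logarithmic integral gives Li(8238) ≈ 1052.86. The difference π(x) − Li(x) ≈ -18.86 is typically negative for small/moderate x (Li(x) overestimates), though Littlewood's theorem shows this sign changes infinitely often.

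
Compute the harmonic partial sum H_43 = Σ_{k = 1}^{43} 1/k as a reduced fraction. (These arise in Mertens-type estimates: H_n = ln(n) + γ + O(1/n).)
H_43 = 532145396070491417/122332313750680800

Direct summation: H_43 = 1 + 1/2 + ... + 1/43. The least common denominator is lcm(1, ..., 43) = 9419588158802421600; over this denominator the numerator is 9419588158802421600 + 4709794079401210800 + 3139862719600807200 + 2354897039700605400 + 1883917631760484320 + 1569931359800403600 + 1345655451257488800 + 1177448519850302700 + 1046620906533602400 + 941958815880242160 + 856326196254765600 + 784965679900201800 + 724583704523263200 + 672827725628744400 + 627972543920161440 + 588724259925151350 + 554093421106024800 + 523310453266801200 + 495767797831706400 + 470979407940121080 + 448551817085829600 + 428163098127382800 + 409547311252279200 + 392482839950100900 + 376783526352096864 + 362291852261631600 + 348873635511200800 + 336413862814372200 + 324813384786290400 + 313986271960080720 + 303857682542013600 + 294362129962575675 + 285442065418255200 + 277046710553012400 + 269131090251497760 + 261655226633400600 + 254583463751416800 + 247883898915853200 + 241527901507754400 + 235489703970060540 + 229746052653717600 + 224275908542914800 + 219060189739591200 = 40975195497427839109, so H_43 = 40975195497427839109/9419588158802421600; reducing by gcd(40975195497427839109, 9419588158802421600) = 77 gives 532145396070491417/122332313750680800 ≈ 4.35000. (The PNT-adjacent estimate ln(43) + γ ≈ 4.33842 matches within O(1/n).)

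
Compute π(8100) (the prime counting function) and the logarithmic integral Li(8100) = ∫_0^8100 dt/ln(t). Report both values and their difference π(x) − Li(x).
π(8100) = 1018;  Li(8100) ≈ 1037.54;  π(x) − Li(x) ≈ -19.54.

Direct count of primes ≤ 8100 gives π(8100) = 1018. Numerical evaluation of the logarithmic integral gives Li(8100) ≈ 1037.54. The difference π(x) − Li(x) ≈ -19.54 is typically negative for small/moderate x (Li(x) overestimates), though Littlewood's theorem shows this sign changes infinitely often.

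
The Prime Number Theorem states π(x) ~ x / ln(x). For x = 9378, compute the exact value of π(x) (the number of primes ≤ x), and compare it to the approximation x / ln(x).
π(9378) = 1160;  x/ln(x) ≈ 1025.35;  relative error ≈ 11.61%.

Directly count primes up to 9378: π(9378) = 1160. The PNT approximation gives 9378/ln(9378) ≈ 9378/9.14612 ≈ 1025.35. Relative error (π(x) − x/ln(x)) / π(x) ≈ 11.61%; the approximation is known to undercount slightly (Li(x) is a better estimate).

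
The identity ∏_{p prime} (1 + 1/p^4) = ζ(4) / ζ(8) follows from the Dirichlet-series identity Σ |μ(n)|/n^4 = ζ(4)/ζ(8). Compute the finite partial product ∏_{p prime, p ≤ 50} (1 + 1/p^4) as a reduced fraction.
∏ = 47811026860845170938198805915402199301066734558460286583378224128/44354583229145063659978971326989541656878007876738536067589135625

The primes p ≤ 50 are [2, 3, 5, 7, 11, 13, 17, 19, 23, 29, 31, 37, 41, 43, 47]. For each, (1 + 1/p^4) = (p^4 + 1)/p^4. Multiplying these fractions over p ∈ [2, 3, 5, 7, 11, 13, 17, 19, 23, 29, 31, 37, 41, 43, 47] gives 47811026860845170938198805915402199301066734558460286583378224128/44354583229145063659978971326989541656878007876738536067589135625. (In the limit P → ∞ this tends to ζ(4)/ζ(8).)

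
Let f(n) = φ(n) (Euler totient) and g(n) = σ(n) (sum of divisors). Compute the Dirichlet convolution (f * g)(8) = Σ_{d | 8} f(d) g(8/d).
(φ * σ)(8) = 32

Divisors of 8: [1, 2, 4, 8]. For each d | 8:
  d = 1: φ(1) · σ(8/1) = 1 · 15 = 15
  d = 2: φ(2) · σ(8/2) = 1 · 7 = 7
  d = 4: φ(4) · σ(8/4) = 2 · 3 = 6
  d = 8: φ(8) · σ(8/8) = 4 · 1 = 4
Summing: (φ * σ)(8) = 15 + 7 + 6 + 4 = 32.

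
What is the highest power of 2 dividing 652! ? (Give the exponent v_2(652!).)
v_2(652!) = 648

Legendre's formula: v_p(n!) = Σ_{k ≥ 1} ⌊n / p^k⌋. For p = 2, n = 652, the terms are:
  ⌊652/2^1⌋ = ⌊652/2⌋ = 326
  ⌊652/2^2⌋ = ⌊652/4⌋ = 163
  ⌊652/2^3⌋ = ⌊652/8⌋ = 81
  ⌊652/2^4⌋ = ⌊652/16⌋ = 40
  ⌊652/2^5⌋ = ⌊652/32⌋ = 20
  ⌊652/2^6⌋ = ⌊652/64⌋ = 10
  ⌊652/2^7⌋ = ⌊652/128⌋ = 5
  ⌊652/2^8⌋ = ⌊652/256⌋ = 2
  ⌊652/2^9⌋ = ⌊652/512⌋ = 1
(the next term ⌊652/2^10⌋ = 0, terminating the sum). Summing: v_2(652!) = 326 + 163 + 81 + 40 + 20 + 10 + 5 + 2 + 1 = 648.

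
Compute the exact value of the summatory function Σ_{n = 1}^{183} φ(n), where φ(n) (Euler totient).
Σ_{n ≤ 183} φ(n) = 10252

Compute φ(n) for each 1 ≤ n ≤ 183: φ(1) = 1, φ(2) = 1, φ(3) = 2, φ(4) = 2, φ(5) = 4, φ(6) = 2, φ(7) = 6, φ(8) = 4, φ(9) = 6, φ(10) = 4, φ(11) = 10, φ(12) = 4, φ(13) = 12, φ(14) = 6, φ(15) = 8, φ(16) = 8, φ(17) = 16, φ(18) = 6, φ(19) = 18, φ(20) = 8, φ(21) = 12, φ(22) = 10, φ(23) = 22, φ(24) = 8, φ(25) = 20, φ(26) = 12, φ(27) = 18, φ(28) = 12, φ(29) = 28, φ(30) = 8, φ(31) = 30, φ(32) = 16, φ(33) = 20, φ(34) = 16, φ(35) = 24, φ(36) = 12, φ(37) = 36, φ(38) = 18, φ(39) = 24, φ(40) = 16, φ(41) = 40, φ(42) = 12, φ(43) = 42, φ(44) = 20, φ(45) = 24, φ(46) = 22, φ(47) = 46, φ(48) = 16, φ(49) = 42, φ(50) = 20, φ(51) = 32, φ(52) = 24, φ(53) = 52, φ(54) = 18, φ(55) = 40, φ(56) = 24, φ(57) = 36, φ(58) = 28, φ(59) = 58, φ(60) = 16, φ(61) = 60, φ(62) = 30, φ(63) = 36, φ(64) = 32, φ(65) = 48, φ(66) = 20, φ(67) = 66, φ(68) = 32, φ(69) = 44, φ(70) = 24, φ(71) = 70, φ(72) = 24, φ(73) = 72, φ(74) = 36, φ(75) = 40, φ(76) = 36, φ(77) = 60, φ(78) = 24, φ(79) = 78, φ(80) = 32, φ(81) = 54, φ(82) = 40, φ(83) = 82, φ(84) = 24, φ(85) = 64, φ(86) = 42, φ(87) = 56, φ(88) = 40, φ(89) = 88, φ(90) = 24, φ(91) = 72, φ(92) = 44, φ(93) = 60, φ(94) = 46, φ(95) = 72, φ(96) = 32, φ(97) = 96, φ(98) = 42, φ(99) = 60, φ(100) = 40, φ(101) = 100, φ(102) = 32, φ(103) = 102, φ(104) = 48, φ(105) = 48, φ(106) = 52, φ(107) = 106, φ(108) = 36, φ(109) = 108, φ(110) = 40, φ(111) = 72, φ(112) = 48, φ(113) = 112, φ(114) = 36, φ(115) = 88, φ(116) = 56, φ(117) = 72, φ(118) = 58, φ(119) = 96, φ(120) = 32, φ(121) = 110, φ(122) = 60, φ(123) = 80, φ(124) = 60, φ(125) = 100, φ(126) = 36, φ(127) = 126, φ(128) = 64, φ(129) = 84, φ(130) = 48, φ(131) = 130, φ(132) = 40, φ(133) = 108, φ(134) = 66, φ(135) = 72, φ(136) = 64, φ(137) = 136, φ(138) = 44, φ(139) = 138, φ(140) = 48, φ(141) = 92, φ(142) = 70, φ(143) = 120, φ(144) = 48, φ(145) = 112, φ(146) = 72, φ(147) = 84, φ(148) = 72, φ(149) = 148, φ(150) = 40, φ(151) = 150, φ(152) = 72, φ(153) = 96, φ(154) = 60, φ(155) = 120, φ(156) = 48, φ(157) = 156, φ(158) = 78, φ(159) = 104, φ(160) = 64, φ(161) = 132, φ(162) = 54, φ(163) = 162, φ(164) = 80, φ(165) = 80, φ(166) = 82, φ(167) = 166, φ(168) = 48, φ(169) = 156, φ(170) = 64, φ(171) = 108, φ(172) = 84, φ(173) = 172, φ(174) = 56, φ(175) = 120, φ(176) = 80, φ(177) = 116, φ(178) = 88, φ(179) = 178, φ(180) = 48, φ(181) = 180, φ(182) = 72, φ(183) = 120. Summing all 183 values: 10252. (Average order: Σ_{n ≤ x} φ(n) ~ (3/π²) x². For x = 183, (3/π²)·183² ≈ 10179.44.)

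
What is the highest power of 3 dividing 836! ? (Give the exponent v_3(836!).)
v_3(836!) = 414

Legendre's formula: v_p(n!) = Σ_{k ≥ 1} ⌊n / p^k⌋. For p = 3, n = 836, the terms are:
  ⌊836/3^1⌋ = ⌊836/3⌋ = 278
  ⌊836/3^2⌋ = ⌊836/9⌋ = 92
  ⌊836/3^3⌋ = ⌊836/27⌋ = 30
  ⌊836/3^4⌋ = ⌊836/81⌋ = 10
  ⌊836/3^5⌋ = ⌊836/243⌋ = 3
  ⌊836/3^6⌋ = ⌊836/729⌋ = 1
(the next term ⌊836/3^7⌋ = 0, terminating the sum). Summing: v_3(836!) = 278 + 92 + 30 + 10 + 3 + 1 = 414.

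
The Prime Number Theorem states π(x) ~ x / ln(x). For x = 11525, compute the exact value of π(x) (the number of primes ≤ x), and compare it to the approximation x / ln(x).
π(11525) = 1389;  x/ln(x) ≈ 1232.32;  relative error ≈ 11.28%.

Directly count primes up to 11525: π(11525) = 1389. The PNT approximation gives 11525/ln(11525) ≈ 11525/9.35227 ≈ 1232.32. Relative error (π(x) − x/ln(x)) / π(x) ≈ 11.28%; the approximation is known to undercount slightly (Li(x) is a better estimate).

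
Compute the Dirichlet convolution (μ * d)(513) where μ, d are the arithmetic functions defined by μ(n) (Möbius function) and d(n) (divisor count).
(μ * d)(513) = 1

Divisors of 513: [1, 3, 9, 19, 27, 57, 171, 513]. For each d | 513:
  d = 1: μ(1) · d(513/1) = 1 · 8 = 8
  d = 3: μ(3) · d(513/3) = -1 · 6 = -6
  d = 9: μ(9) · d(513/9) = 0 · 4 = 0
  d = 19: μ(19) · d(513/19) = -1 · 4 = -4
  d = 27: μ(27) · d(513/27) = 0 · 2 = 0
  d = 57: μ(57) · d(513/57) = 1 · 3 = 3
  d = 171: μ(171) · d(513/171) = 0 · 2 = 0
  d = 513: μ(513) · d(513/513) = 0 · 1 = 0
Summing: (μ * d)(513) = 8 + -6 + 0 + -4 + 0 + 3 + 0 + 0 = 1.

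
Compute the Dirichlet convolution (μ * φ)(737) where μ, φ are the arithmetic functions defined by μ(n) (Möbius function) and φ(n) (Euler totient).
(μ * φ)(737) = 585

Divisors of 737: [1, 11, 67, 737]. For each d | 737:
  d = 1: μ(1) · φ(737/1) = 1 · 660 = 660
  d = 11: μ(11) · φ(737/11) = -1 · 66 = -66
  d = 67: μ(67) · φ(737/67) = -1 · 10 = -10
  d = 737: μ(737) · φ(737/737) = 1 · 1 = 1
Summing: (μ * φ)(737) = 660 + -66 + -10 + 1 = 585.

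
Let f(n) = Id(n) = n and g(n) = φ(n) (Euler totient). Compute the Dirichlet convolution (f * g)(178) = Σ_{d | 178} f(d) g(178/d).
(Id * φ)(178) = 531

Divisors of 178: [1, 2, 89, 178]. For each d | 178:
  d = 1: Id(1) · φ(178/1) = 1 · 88 = 88
  d = 2: Id(2) · φ(178/2) = 2 · 88 = 176
  d = 89: Id(89) · φ(178/89) = 89 · 1 = 89
  d = 178: Id(178) · φ(178/178) = 178 · 1 = 178
Summing: (Id * φ)(178) = 88 + 176 + 89 + 178 = 531.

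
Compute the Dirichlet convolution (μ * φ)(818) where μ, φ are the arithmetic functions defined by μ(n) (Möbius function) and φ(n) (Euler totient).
(μ * φ)(818) = 0

Divisors of 818: [1, 2, 409, 818]. For each d | 818:
  d = 1: μ(1) · φ(818/1) = 1 · 408 = 408
  d = 2: μ(2) · φ(818/2) = -1 · 408 = -408
  d = 409: μ(409) · φ(818/409) = -1 · 1 = -1
  d = 818: μ(818) · φ(818/818) = 1 · 1 = 1
Summing: (μ * φ)(818) = 408 + -408 + -1 + 1 = 0.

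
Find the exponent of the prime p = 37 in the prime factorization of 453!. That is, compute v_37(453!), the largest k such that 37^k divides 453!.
v_37(453!) = 12

Legendre's formula: v_p(n!) = Σ_{k ≥ 1} ⌊n / p^k⌋. For p = 37, n = 453, the terms are:
  ⌊453/37^1⌋ = ⌊453/37⌋ = 12
(the next term ⌊453/37^2⌋ = 0, terminating the sum). Summing: v_37(453!) = 12 = 12.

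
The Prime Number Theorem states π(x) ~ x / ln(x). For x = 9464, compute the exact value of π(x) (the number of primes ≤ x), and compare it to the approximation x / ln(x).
π(9464) = 1172;  x/ln(x) ≈ 1033.72;  relative error ≈ 11.80%.

Directly count primes up to 9464: π(9464) = 1172. The PNT approximation gives 9464/ln(9464) ≈ 9464/9.15525 ≈ 1033.72. Relative error (π(x) − x/ln(x)) / π(x) ≈ 11.80%; the approximation is known to undercount slightly (Li(x) is a better estimate).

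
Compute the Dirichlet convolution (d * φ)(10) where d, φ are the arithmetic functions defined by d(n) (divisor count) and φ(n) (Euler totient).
(d * φ)(10) = 18

Divisors of 10: [1, 2, 5, 10]. For each d | 10:
  d = 1: d(1) · φ(10/1) = 1 · 4 = 4
  d = 2: d(2) · φ(10/2) = 2 · 4 = 8
  d = 5: d(5) · φ(10/5) = 2 · 1 = 2
  d = 10: d(10) · φ(10/10) = 4 · 1 = 4
Summing: (d * φ)(10) = 4 + 8 + 2 + 4 = 18.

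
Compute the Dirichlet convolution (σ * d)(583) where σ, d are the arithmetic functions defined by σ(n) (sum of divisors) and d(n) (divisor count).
(σ * d)(583) = 784

Divisors of 583: [1, 11, 53, 583]. For each d | 583:
  d = 1: σ(1) · d(583/1) = 1 · 4 = 4
  d = 11: σ(11) · d(583/11) = 12 · 2 = 24
  d = 53: σ(53) · d(583/53) = 54 · 2 = 108
  d = 583: σ(583) · d(583/583) = 648 · 1 = 648
Summing: (σ * d)(583) = 4 + 24 + 108 + 648 = 784.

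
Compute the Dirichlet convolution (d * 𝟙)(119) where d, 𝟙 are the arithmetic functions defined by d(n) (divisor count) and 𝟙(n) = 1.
(d * 𝟙)(119) = 9

Divisors of 119: [1, 7, 17, 119]. For each d | 119:
  d = 1: d(1) · 𝟙(119/1) = 1 · 1 = 1
  d = 7: d(7) · 𝟙(119/7) = 2 · 1 = 2
  d = 17: d(17) · 𝟙(119/17) = 2 · 1 = 2
  d = 119: d(119) · 𝟙(119/119) = 4 · 1 = 4
Summing: (d * 𝟙)(119) = 1 + 2 + 2 + 4 = 9.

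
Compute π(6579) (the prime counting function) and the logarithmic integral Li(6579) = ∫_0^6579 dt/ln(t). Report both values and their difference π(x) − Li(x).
π(6579) = 851;  Li(6579) ≈ 866.61;  π(x) − Li(x) ≈ -15.61.

Direct count of primes ≤ 6579 gives π(6579) = 851. Numerical evaluation of the logarithmic integral gives Li(6579) ≈ 866.61. The difference π(x) − Li(x) ≈ -15.61 is typically negative for small/moderate x (Li(x) overestimates), though Littlewood's theorem shows this sign changes infinitely often.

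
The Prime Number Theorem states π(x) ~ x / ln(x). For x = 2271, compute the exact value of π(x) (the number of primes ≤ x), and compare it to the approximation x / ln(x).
π(2271) = 337;  x/ln(x) ≈ 293.87;  relative error ≈ 12.80%.

Directly count primes up to 2271: π(2271) = 337. The PNT approximation gives 2271/ln(2271) ≈ 2271/7.72798 ≈ 293.87. Relative error (π(x) − x/ln(x)) / π(x) ≈ 12.80%; the approximation is known to undercount slightly (Li(x) is a better estimate).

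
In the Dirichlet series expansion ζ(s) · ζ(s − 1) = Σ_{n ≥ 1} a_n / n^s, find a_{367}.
σ(367) = 368

In the product (Σ m^0/m^s)(Σ k / k^s) = Σ (Σ_{d | n} d) / n^s, the coefficient of 1/n^s is σ(n) = Σ_{d | n} d. For n = 367, divisors are [1, 367]; summing: σ(367) = 368.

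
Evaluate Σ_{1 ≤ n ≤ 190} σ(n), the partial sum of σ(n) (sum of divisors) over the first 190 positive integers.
Σ_{n ≤ 190} σ(n) = 29790

Compute σ(n) for each 1 ≤ n ≤ 190: σ(1) = 1, σ(2) = 3, σ(3) = 4, σ(4) = 7, σ(5) = 6, σ(6) = 12, σ(7) = 8, σ(8) = 15, σ(9) = 13, σ(10) = 18, σ(11) = 12, σ(12) = 28, σ(13) = 14, σ(14) = 24, σ(15) = 24, σ(16) = 31, σ(17) = 18, σ(18) = 39, σ(19) = 20, σ(20) = 42, σ(21) = 32, σ(22) = 36, σ(23) = 24, σ(24) = 60, σ(25) = 31, σ(26) = 42, σ(27) = 40, σ(28) = 56, σ(29) = 30, σ(30) = 72, σ(31) = 32, σ(32) = 63, σ(33) = 48, σ(34) = 54, σ(35) = 48, σ(36) = 91, σ(37) = 38, σ(38) = 60, σ(39) = 56, σ(40) = 90, σ(41) = 42, σ(42) = 96, σ(43) = 44, σ(44) = 84, σ(45) = 78, σ(46) = 72, σ(47) = 48, σ(48) = 124, σ(49) = 57, σ(50) = 93, σ(51) = 72, σ(52) = 98, σ(53) = 54, σ(54) = 120, σ(55) = 72, σ(56) = 120, σ(57) = 80, σ(58) = 90, σ(59) = 60, σ(60) = 168, σ(61) = 62, σ(62) = 96, σ(63) = 104, σ(64) = 127, σ(65) = 84, σ(66) = 144, σ(67) = 68, σ(68) = 126, σ(69) = 96, σ(70) = 144, σ(71) = 72, σ(72) = 195, σ(73) = 74, σ(74) = 114, σ(75) = 124, σ(76) = 140, σ(77) = 96, σ(78) = 168, σ(79) = 80, σ(80) = 186, σ(81) = 121, σ(82) = 126, σ(83) = 84, σ(84) = 224, σ(85) = 108, σ(86) = 132, σ(87) = 120, σ(88) = 180, σ(89) = 90, σ(90) = 234, σ(91) = 112, σ(92) = 168, σ(93) = 128, σ(94) = 144, σ(95) = 120, σ(96) = 252, σ(97) = 98, σ(98) = 171, σ(99) = 156, σ(100) = 217, σ(101) = 102, σ(102) = 216, σ(103) = 104, σ(104) = 210, σ(105) = 192, σ(106) = 162, σ(107) = 108, σ(108) = 280, σ(109) = 110, σ(110) = 216, σ(111) = 152, σ(112) = 248, σ(113) = 114, σ(114) = 240, σ(115) = 144, σ(116) = 210, σ(117) = 182, σ(118) = 180, σ(119) = 144, σ(120) = 360, σ(121) = 133, σ(122) = 186, σ(123) = 168, σ(124) = 224, σ(125) = 156, σ(126) = 312, σ(127) = 128, σ(128) = 255, σ(129) = 176, σ(130) = 252, σ(131) = 132, σ(132) = 336, σ(133) = 160, σ(134) = 204, σ(135) = 240, σ(136) = 270, σ(137) = 138, σ(138) = 288, σ(139) = 140, σ(140) = 336, σ(141) = 192, σ(142) = 216, σ(143) = 168, σ(144) = 403, σ(145) = 180, σ(146) = 222, σ(147) = 228, σ(148) = 266, σ(149) = 150, σ(150) = 372, σ(151) = 152, σ(152) = 300, σ(153) = 234, σ(154) = 288, σ(155) = 192, σ(156) = 392, σ(157) = 158, σ(158) = 240, σ(159) = 216, σ(160) = 378, σ(161) = 192, σ(162) = 363, σ(163) = 164, σ(164) = 294, σ(165) = 288, σ(166) = 252, σ(167) = 168, σ(168) = 480, σ(169) = 183, σ(170) = 324, σ(171) = 260, σ(172) = 308, σ(173) = 174, σ(174) = 360, σ(175) = 248, σ(176) = 372, σ(177) = 240, σ(178) = 270, σ(179) = 180, σ(180) = 546, σ(181) = 182, σ(182) = 336, σ(183) = 248, σ(184) = 360, σ(185) = 228, σ(186) = 384, σ(187) = 216, σ(188) = 336, σ(189) = 320, σ(190) = 360. Summing all 190 values: 29790. (Average order: Σ_{n ≤ x} σ(n) ~ (π²/12) x². For x = 190, (π²/12)·190² ≈ 29691.06.)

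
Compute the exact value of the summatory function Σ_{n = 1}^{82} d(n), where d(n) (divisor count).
Σ_{n ≤ 82} d(n) = 377

Compute d(n) for each 1 ≤ n ≤ 82: d(1) = 1, d(2) = 2, d(3) = 2, d(4) = 3, d(5) = 2, d(6) = 4, d(7) = 2, d(8) = 4, d(9) = 3, d(10) = 4, d(11) = 2, d(12) = 6, d(13) = 2, d(14) = 4, d(15) = 4, d(16) = 5, d(17) = 2, d(18) = 6, d(19) = 2, d(20) = 6, d(21) = 4, d(22) = 4, d(23) = 2, d(24) = 8, d(25) = 3, d(26) = 4, d(27) = 4, d(28) = 6, d(29) = 2, d(30) = 8, d(31) = 2, d(32) = 6, d(33) = 4, d(34) = 4, d(35) = 4, d(36) = 9, d(37) = 2, d(38) = 4, d(39) = 4, d(40) = 8, d(41) = 2, d(42) = 8, d(43) = 2, d(44) = 6, d(45) = 6, d(46) = 4, d(47) = 2, d(48) = 10, d(49) = 3, d(50) = 6, d(51) = 4, d(52) = 6, d(53) = 2, d(54) = 8, d(55) = 4, d(56) = 8, d(57) = 4, d(58) = 4, d(59) = 2, d(60) = 12, d(61) = 2, d(62) = 4, d(63) = 6, d(64) = 7, d(65) = 4, d(66) = 8, d(67) = 2, d(68) = 6, d(69) = 4, d(70) = 8, d(71) = 2, d(72) = 12, d(73) = 2, d(74) = 4, d(75) = 6, d(76) = 6, d(77) = 4, d(78) = 8, d(79) = 2, d(80) = 10, d(81) = 5, d(82) = 4. Summing all 82 values: 377. (Dirichlet's divisor formula: Σ_{n ≤ x} d(n) = x ln(x) + (2γ − 1) x + O(√x). For x = 82, the asymptotic estimate is ≈ 374.01.)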